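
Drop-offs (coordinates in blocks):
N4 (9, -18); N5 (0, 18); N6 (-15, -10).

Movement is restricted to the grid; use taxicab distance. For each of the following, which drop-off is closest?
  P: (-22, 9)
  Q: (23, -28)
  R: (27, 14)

P at (-22, 9):
  N4: |31| + |-27| = 31 + 27 = 58 blocks
  N5: |22| + |9| = 22 + 9 = 31 blocks
  N6: |7| + |-19| = 7 + 19 = 26 blocks
  → nearest: N6 (26 blocks)
Q at (23, -28):
  N4: |-14| + |10| = 14 + 10 = 24 blocks
  N5: |-23| + |46| = 23 + 46 = 69 blocks
  N6: |-38| + |18| = 38 + 18 = 56 blocks
  → nearest: N4 (24 blocks)
R at (27, 14):
  N4: |-18| + |-32| = 18 + 32 = 50 blocks
  N5: |-27| + |4| = 27 + 4 = 31 blocks
  N6: |-42| + |-24| = 42 + 24 = 66 blocks
  → nearest: N5 (31 blocks)

P→N6; Q→N4; R→N5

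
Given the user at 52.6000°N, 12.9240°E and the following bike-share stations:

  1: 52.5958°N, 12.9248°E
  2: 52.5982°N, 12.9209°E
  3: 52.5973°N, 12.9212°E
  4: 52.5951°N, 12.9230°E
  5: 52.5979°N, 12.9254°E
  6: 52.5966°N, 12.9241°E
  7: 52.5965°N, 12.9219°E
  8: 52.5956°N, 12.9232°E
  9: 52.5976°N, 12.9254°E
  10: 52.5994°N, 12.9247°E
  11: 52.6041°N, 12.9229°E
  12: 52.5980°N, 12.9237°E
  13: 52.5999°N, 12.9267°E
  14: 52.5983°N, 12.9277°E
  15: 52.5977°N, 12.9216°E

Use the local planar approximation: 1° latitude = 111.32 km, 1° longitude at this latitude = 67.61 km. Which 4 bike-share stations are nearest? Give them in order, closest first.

Distances from 52.6000°N, 12.9240°E:
1: 0.4707 km
2: 0.2900 km
3: 0.3552 km
4: 0.5496 km
5: 0.2522 km
6: 0.3785 km
7: 0.4147 km
8: 0.4928 km
9: 0.2834 km
10: 0.0819 km
11: 0.4624 km
12: 0.2236 km
13: 0.1829 km
14: 0.3137 km
15: 0.3031 km
Sorted: 10 (0.0819 km) < 13 (0.1829 km) < 12 (0.2236 km) < 5 (0.2522 km) < 9 (0.2834 km) < 2 (0.2900 km) < …

10, 13, 12, 5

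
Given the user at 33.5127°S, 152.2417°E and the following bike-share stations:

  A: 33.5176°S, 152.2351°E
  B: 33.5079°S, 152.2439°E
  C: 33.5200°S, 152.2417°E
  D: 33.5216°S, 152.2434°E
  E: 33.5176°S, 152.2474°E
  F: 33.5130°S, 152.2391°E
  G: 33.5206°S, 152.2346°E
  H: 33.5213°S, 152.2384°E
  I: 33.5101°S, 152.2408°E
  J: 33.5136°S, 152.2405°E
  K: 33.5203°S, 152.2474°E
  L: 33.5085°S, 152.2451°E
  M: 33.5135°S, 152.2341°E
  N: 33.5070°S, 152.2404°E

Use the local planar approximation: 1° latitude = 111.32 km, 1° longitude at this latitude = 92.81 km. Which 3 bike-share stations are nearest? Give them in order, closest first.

Distances from 33.5127°S, 152.2417°E:
A: 0.8202 km
B: 0.5720 km
C: 0.8126 km
D: 1.0032 km
E: 0.7599 km
F: 0.2436 km
G: 1.0989 km
H: 1.0051 km
I: 0.3012 km
J: 0.1498 km
K: 0.9978 km
L: 0.5641 km
M: 0.7110 km
N: 0.6459 km
Sorted: J (0.1498 km) < F (0.2436 km) < I (0.3012 km) < L (0.5641 km) < B (0.5720 km) < …

J, F, I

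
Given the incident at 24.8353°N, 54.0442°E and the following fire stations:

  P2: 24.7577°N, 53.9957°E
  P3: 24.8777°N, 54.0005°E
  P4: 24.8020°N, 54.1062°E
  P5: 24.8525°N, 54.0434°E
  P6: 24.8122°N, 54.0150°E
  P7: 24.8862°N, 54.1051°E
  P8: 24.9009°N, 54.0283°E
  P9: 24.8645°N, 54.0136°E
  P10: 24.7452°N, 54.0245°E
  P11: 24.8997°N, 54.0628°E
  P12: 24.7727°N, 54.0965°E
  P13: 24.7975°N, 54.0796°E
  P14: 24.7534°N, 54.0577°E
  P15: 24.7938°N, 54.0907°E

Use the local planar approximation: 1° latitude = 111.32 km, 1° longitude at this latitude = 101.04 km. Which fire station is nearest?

P5

Distances from 24.8353°N, 54.0442°E:
P2: √((-0.0776·111.32)² + (-0.0485·101.04)²) = √(74.622507 + 24.014312) = 9.9316 km
P3: √((0.0424·111.32)² + (-0.0437·101.04)²) = √(22.278098 + 19.496181) = 6.4633 km
P4: √((-0.0333·111.32)² + (0.0620·101.04)²) = √(13.741523 + 39.243710) = 7.2791 km
P5: √((0.0172·111.32)² + (-0.0008·101.04)²) = √(3.666091 + 0.006534) = 1.9164 km
P6: √((-0.0231·111.32)² + (-0.0292·101.04)²) = √(6.612571 + 8.704671) = 3.9137 km
P7: √((0.0509·111.32)² + (0.0609·101.04)²) = √(32.105686 + 37.863544) = 8.3648 km
P8: √((0.0656·111.32)² + (-0.0159·101.04)²) = √(53.327850 + 2.580958) = 7.4772 km
P9: √((0.0292·111.32)² + (-0.0306·101.04)²) = √(10.566036 + 9.559376) = 4.4861 km
P10: √((-0.0901·111.32)² + (-0.0197·101.04)²) = √(100.599536 + 3.962042) = 10.2255 km
P11: √((0.0644·111.32)² + (0.0186·101.04)²) = √(51.394676 + 3.531934) = 7.4112 km
P12: √((-0.0626·111.32)² + (0.0523·101.04)²) = √(48.561832 + 27.924799) = 8.7457 km
P13: √((-0.0378·111.32)² + (0.0354·101.04)²) = √(17.706389 + 12.793613) = 5.5227 km
P14: √((-0.0819·111.32)² + (0.0135·101.04)²) = √(83.121658 + 1.860605) = 9.2186 km
P15: √((-0.0415·111.32)² + (0.0465·101.04)²) = √(21.342367 + 22.074587) = 6.5892 km
Minimum: P5 at 1.9164 km.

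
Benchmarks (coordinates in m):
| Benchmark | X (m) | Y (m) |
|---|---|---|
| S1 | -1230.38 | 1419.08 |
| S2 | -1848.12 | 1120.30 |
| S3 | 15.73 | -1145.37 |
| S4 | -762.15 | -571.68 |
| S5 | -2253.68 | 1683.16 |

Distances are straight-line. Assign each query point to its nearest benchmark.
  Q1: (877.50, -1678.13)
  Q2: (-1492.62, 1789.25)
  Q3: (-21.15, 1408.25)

Q1→S3; Q2→S1; Q3→S1

Q1 at (877.50, -1678.13):
  S1: 3746.45 m
  S2: 3906.43 m
  S3: 1013.15 m
  S4: 1978.05 m
  S5: 4593.75 m
  → nearest: S3 (1013.15 m)
Q2 at (-1492.62, 1789.25):
  S1: 453.65 m
  S2: 757.54 m
  S3: 3299.56 m
  S4: 2471.35 m
  S5: 768.42 m
  → nearest: S1 (453.65 m)
Q3 at (-21.15, 1408.25):
  S1: 1209.28 m
  S2: 1849.52 m
  S3: 2553.89 m
  S4: 2114.05 m
  S5: 2249.39 m
  → nearest: S1 (1209.28 m)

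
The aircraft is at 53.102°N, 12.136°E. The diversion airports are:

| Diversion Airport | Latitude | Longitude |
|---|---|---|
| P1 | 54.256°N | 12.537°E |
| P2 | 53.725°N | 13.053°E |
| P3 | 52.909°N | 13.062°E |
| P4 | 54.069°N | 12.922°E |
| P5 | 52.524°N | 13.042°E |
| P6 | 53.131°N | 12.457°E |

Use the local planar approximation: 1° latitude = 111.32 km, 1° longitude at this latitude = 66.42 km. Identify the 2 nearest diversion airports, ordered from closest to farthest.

Distances from 53.102°N, 12.136°E:
P1: √((1.154·111.32)² + (0.401·66.42)²) = √(16502.81431 + 709.39233) = 131.195 km
P2: √((0.623·111.32)² + (0.917·66.42)²) = √(4809.74984 + 3709.67970) = 92.301 km
P3: √((-0.193·111.32)² + (0.926·66.42)²) = √(461.59491 + 3782.85518) = 65.149 km
P4: √((0.967·111.32)² + (0.786·66.42)²) = √(11587.75604 + 2725.47897) = 119.638 km
P5: √((-0.578·111.32)² + (0.906·66.42)²) = √(4140.01650 + 3621.21356) = 88.098 km
P6: √((0.029·111.32)² + (0.321·66.42)²) = √(10.42179 + 454.57737) = 21.564 km
Sorted: P6 (21.564 km) < P3 (65.149 km) < P5 (88.098 km) < P2 (92.301 km) < …

P6, P3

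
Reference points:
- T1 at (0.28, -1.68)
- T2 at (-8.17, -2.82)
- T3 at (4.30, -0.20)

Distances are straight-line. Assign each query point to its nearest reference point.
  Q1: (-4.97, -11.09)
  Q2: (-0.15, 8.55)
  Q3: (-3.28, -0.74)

Q1 at (-4.97, -11.09):
  T1: √((5.25)² + (9.41)²) = √(27.5625 + 88.5481) = 10.78
  T2: √((-3.20)² + (8.27)²) = √(10.2400 + 68.3929) = 8.87
  T3: √((9.27)² + (10.89)²) = √(85.9329 + 118.5921) = 14.30
  → nearest: T2 (8.87)
Q2 at (-0.15, 8.55):
  T1: √((0.43)² + (-10.23)²) = √(0.1849 + 104.6529) = 10.24
  T2: √((-8.02)² + (-11.37)²) = √(64.3204 + 129.2769) = 13.91
  T3: √((4.45)² + (-8.75)²) = √(19.8025 + 76.5625) = 9.82
  → nearest: T3 (9.82)
Q3 at (-3.28, -0.74):
  T1: √((3.56)² + (-0.94)²) = √(12.6736 + 0.8836) = 3.68
  T2: √((-4.89)² + (-2.08)²) = √(23.9121 + 4.3264) = 5.31
  T3: √((7.58)² + (0.54)²) = √(57.4564 + 0.2916) = 7.60
  → nearest: T1 (3.68)

Q1→T2; Q2→T3; Q3→T1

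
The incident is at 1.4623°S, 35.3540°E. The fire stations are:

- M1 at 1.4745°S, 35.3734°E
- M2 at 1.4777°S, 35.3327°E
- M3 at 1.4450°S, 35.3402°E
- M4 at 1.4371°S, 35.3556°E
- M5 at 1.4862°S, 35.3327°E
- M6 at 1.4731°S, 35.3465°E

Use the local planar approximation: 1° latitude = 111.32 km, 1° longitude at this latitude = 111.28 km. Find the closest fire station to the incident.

Distances from 1.4623°S, 35.3540°E:
M1: √((-0.0122·111.32)² + (0.0194·111.28)²) = √(1.844446 + 4.660556) = 2.5505 km
M2: √((-0.0154·111.32)² + (-0.0213·111.28)²) = √(2.938920 + 5.618151) = 2.9252 km
M3: √((0.0173·111.32)² + (-0.0138·111.28)²) = √(3.708844 + 2.358264) = 2.4632 km
M4: √((0.0252·111.32)² + (0.0016·111.28)²) = √(7.869506 + 0.031701) = 2.8109 km
M5: √((-0.0239·111.32)² + (-0.0213·111.28)²) = √(7.078516 + 5.618151) = 3.5632 km
M6: √((-0.0108·111.32)² + (-0.0075·111.28)²) = √(1.445419 + 0.696557) = 1.4635 km
Minimum: M6 at 1.4635 km.

M6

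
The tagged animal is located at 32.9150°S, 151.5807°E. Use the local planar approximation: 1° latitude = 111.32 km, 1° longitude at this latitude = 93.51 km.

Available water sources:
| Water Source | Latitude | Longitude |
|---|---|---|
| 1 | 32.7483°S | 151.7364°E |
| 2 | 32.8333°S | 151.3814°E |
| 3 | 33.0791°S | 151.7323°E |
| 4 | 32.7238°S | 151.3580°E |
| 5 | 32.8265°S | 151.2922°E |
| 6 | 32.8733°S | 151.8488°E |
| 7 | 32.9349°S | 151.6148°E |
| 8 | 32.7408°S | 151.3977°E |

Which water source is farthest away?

Distances from 32.9150°S, 151.5807°E:
1: √((0.1667·111.32)² + (0.1557·93.51)²) = √(344.363882 + 211.979244) = 23.5869 km
2: √((0.0817·111.32)² + (-0.1993·93.51)²) = √(82.716187 + 347.320735) = 20.7373 km
3: √((-0.1641·111.32)² + (0.1516·93.51)²) = √(333.705648 + 200.962265) = 23.1229 km
4: √((0.1912·111.32)² + (-0.2227·93.51)²) = √(453.025002 + 433.667172) = 29.7774 km
5: √((0.0885·111.32)² + (-0.2885·93.51)²) = √(97.058357 + 727.792790) = 28.7202 km
6: √((0.0417·111.32)² + (0.2681·93.51)²) = √(21.548572 + 628.506454) = 25.4962 km
7: √((-0.0199·111.32)² + (0.0341·93.51)²) = √(4.907412 + 10.167750) = 3.8827 km
8: √((0.1742·111.32)² + (-0.1830·93.51)²) = √(376.047492 + 292.831838) = 25.8627 km
Maximum: 4 at 29.7774 km.

4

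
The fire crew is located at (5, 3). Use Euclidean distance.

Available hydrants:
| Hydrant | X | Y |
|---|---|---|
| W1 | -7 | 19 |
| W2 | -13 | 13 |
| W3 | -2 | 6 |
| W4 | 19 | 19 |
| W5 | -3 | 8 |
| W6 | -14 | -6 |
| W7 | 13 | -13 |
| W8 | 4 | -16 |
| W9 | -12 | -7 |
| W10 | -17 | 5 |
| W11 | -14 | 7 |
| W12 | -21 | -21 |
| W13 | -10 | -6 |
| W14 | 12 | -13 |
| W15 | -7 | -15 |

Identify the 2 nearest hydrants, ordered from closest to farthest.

Distances from (5, 3):
W1: 20.00
W2: 20.59
W3: 7.62
W4: 21.26
W5: 9.43
W6: 21.02
W7: 17.89
W8: 19.03
W9: 19.72
W10: 22.09
W11: 19.42
W12: 35.38
W13: 17.49
W14: 17.46
W15: 21.63
Sorted: W3 (7.62) < W5 (9.43) < W14 (17.46) < W13 (17.49) < …

W3, W5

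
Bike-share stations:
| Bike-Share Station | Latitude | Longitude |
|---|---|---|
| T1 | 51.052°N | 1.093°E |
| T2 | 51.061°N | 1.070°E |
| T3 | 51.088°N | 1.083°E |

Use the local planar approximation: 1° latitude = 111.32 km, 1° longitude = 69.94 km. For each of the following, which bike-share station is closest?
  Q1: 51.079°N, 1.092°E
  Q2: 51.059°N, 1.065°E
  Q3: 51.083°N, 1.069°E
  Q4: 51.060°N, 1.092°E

Q1→T3; Q2→T2; Q3→T3; Q4→T1

Q1 at 51.079°N, 1.092°E:
  T1: √((-0.027·111.32)² + (0.001·69.94)²) = √(9.03387 + 0.00489) = 3.006 km
  T2: √((-0.018·111.32)² + (-0.022·69.94)²) = √(4.01505 + 2.36754) = 2.526 km
  T3: √((0.009·111.32)² + (-0.009·69.94)²) = √(1.00376 + 0.39622) = 1.183 km
  → nearest: T3 (1.183 km)
Q2 at 51.059°N, 1.065°E:
  T1: √((-0.007·111.32)² + (0.028·69.94)²) = √(0.60721 + 3.83502) = 2.108 km
  T2: √((0.002·111.32)² + (0.005·69.94)²) = √(0.04957 + 0.12229) = 0.415 km
  T3: √((0.029·111.32)² + (0.018·69.94)²) = √(10.42179 + 1.58488) = 3.465 km
  → nearest: T2 (0.415 km)
Q3 at 51.083°N, 1.069°E:
  T1: √((-0.031·111.32)² + (0.024·69.94)²) = √(11.90885 + 2.81756) = 3.838 km
  T2: √((-0.022·111.32)² + (0.001·69.94)²) = √(5.99780 + 0.00489) = 2.450 km
  T3: √((0.005·111.32)² + (0.014·69.94)²) = √(0.30980 + 0.95875) = 1.126 km
  → nearest: T3 (1.126 km)
Q4 at 51.060°N, 1.092°E:
  T1: √((-0.008·111.32)² + (0.001·69.94)²) = √(0.79310 + 0.00489) = 0.893 km
  T2: √((0.001·111.32)² + (-0.022·69.94)²) = √(0.01239 + 2.36754) = 1.543 km
  T3: √((0.028·111.32)² + (-0.009·69.94)²) = √(9.71544 + 0.39622) = 3.180 km
  → nearest: T1 (0.893 km)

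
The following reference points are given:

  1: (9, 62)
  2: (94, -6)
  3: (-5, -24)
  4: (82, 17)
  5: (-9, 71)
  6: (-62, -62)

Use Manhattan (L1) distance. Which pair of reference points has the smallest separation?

1 and 5

Pairwise distances:
1–5: 27
2–4: 35
3–6: 95
3–5: 99
1–3: 100
2–3: 117
1–4: 118
3–4: 128
4–5: 145
1–2: 153
2–5: 180
5–6: 186
1–6: 195
2–6: 212
4–6: 223
Closest pair: 1–5 at 27.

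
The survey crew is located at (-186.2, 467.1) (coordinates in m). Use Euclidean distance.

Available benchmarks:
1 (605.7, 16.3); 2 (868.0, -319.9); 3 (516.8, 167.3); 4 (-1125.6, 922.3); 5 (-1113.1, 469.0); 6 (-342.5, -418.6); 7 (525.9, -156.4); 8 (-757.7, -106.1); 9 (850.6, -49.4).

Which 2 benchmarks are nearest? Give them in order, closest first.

3, 8

Distances from (-186.2, 467.1):
1: 911.2 m
2: 1315.6 m
3: 764.3 m
4: 1043.9 m
5: 926.9 m
6: 899.4 m
7: 946.5 m
8: 809.4 m
9: 1158.3 m
Sorted: 3 (764.3 m) < 8 (809.4 m) < 6 (899.4 m) < 1 (911.2 m) < …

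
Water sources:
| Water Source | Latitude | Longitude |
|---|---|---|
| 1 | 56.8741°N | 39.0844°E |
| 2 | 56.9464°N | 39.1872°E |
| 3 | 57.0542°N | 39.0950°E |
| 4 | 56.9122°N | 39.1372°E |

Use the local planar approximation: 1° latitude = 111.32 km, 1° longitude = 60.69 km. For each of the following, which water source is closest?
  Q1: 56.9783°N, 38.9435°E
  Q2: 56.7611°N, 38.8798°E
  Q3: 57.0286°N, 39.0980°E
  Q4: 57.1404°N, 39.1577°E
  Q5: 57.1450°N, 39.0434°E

Q1 at 56.9783°N, 38.9435°E:
  1: √((-0.1042·111.32)² + (0.1409·60.69)²) = √(134.549421 + 73.123381) = 14.4109 km
  2: √((-0.0319·111.32)² + (0.2437·60.69)²) = √(12.610368 + 218.748626) = 15.2105 km
  3: √((0.0759·111.32)² + (0.1515·60.69)²) = √(71.388778 + 84.539474) = 12.4871 km
  4: √((-0.0661·111.32)² + (0.1937·60.69)²) = √(54.143872 + 138.195377) = 13.8686 km
  → nearest: 3 (12.4871 km)
Q2 at 56.7611°N, 38.8798°E:
  1: √((0.1130·111.32)² + (0.2046·60.69)²) = √(158.235266 + 154.186210) = 17.6754 km
  2: √((0.1853·111.32)² + (0.3074·60.69)²) = √(425.497717 + 348.050291) = 27.8127 km
  3: √((0.2931·111.32)² + (0.2152·60.69)²) = √(1064.579336 + 170.576347) = 35.1448 km
  4: √((0.1511·111.32)² + (0.2574·60.69)²) = √(282.927605 + 244.034574) = 22.9557 km
  → nearest: 1 (17.6754 km)
Q3 at 57.0286°N, 39.0980°E:
  1: √((-0.1545·111.32)² + (-0.0136·60.69)²) = √(295.803537 + 0.681259) = 17.2187 km
  2: √((-0.0822·111.32)² + (0.0892·60.69)²) = √(83.731723 + 29.306502) = 10.6319 km
  3: √((0.0256·111.32)² + (-0.0030·60.69)²) = √(8.121314 + 0.033149) = 2.8556 km
  4: √((-0.1164·111.32)² + (0.0392·60.69)²) = √(167.900642 + 5.659869) = 13.1742 km
  → nearest: 3 (2.8556 km)
Q4 at 57.1404°N, 39.1577°E:
  1: √((-0.2663·111.32)² + (-0.0733·60.69)²) = √(878.797329 + 19.789837) = 29.9764 km
  2: √((-0.1940·111.32)² + (0.0295·60.69)²) = √(466.390671 + 3.205371) = 21.6702 km
  3: √((-0.0862·111.32)² + (-0.0627·60.69)²) = √(92.079071 + 14.480026) = 10.3227 km
  4: √((-0.2282·111.32)² + (-0.0205·60.69)²) = √(645.323790 + 1.547897) = 25.4337 km
  → nearest: 3 (10.3227 km)
Q5 at 57.1450°N, 39.0434°E:
  1: √((-0.2709·111.32)² + (0.0410·60.69)²) = √(909.419800 + 6.191587) = 30.2591 km
  2: √((-0.1986·111.32)² + (0.1438·60.69)²) = √(488.770385 + 76.164404) = 23.7684 km
  3: √((-0.0908·111.32)² + (0.0516·60.69)²) = √(102.168753 + 9.806944) = 10.5819 km
  4: √((-0.2328·111.32)² + (0.0938·60.69)²) = √(671.602567 + 32.407084) = 26.5332 km
  → nearest: 3 (10.5819 km)

Q1→3; Q2→1; Q3→3; Q4→3; Q5→3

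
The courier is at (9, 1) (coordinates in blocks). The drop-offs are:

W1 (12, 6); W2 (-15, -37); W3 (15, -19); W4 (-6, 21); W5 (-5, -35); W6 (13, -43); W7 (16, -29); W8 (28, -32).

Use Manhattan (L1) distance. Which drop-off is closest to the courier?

Distances from (9, 1):
W1: |3| + |5| = 3 + 5 = 8 blocks
W2: |-24| + |-38| = 24 + 38 = 62 blocks
W3: |6| + |-20| = 6 + 20 = 26 blocks
W4: |-15| + |20| = 15 + 20 = 35 blocks
W5: |-14| + |-36| = 14 + 36 = 50 blocks
W6: |4| + |-44| = 4 + 44 = 48 blocks
W7: |7| + |-30| = 7 + 30 = 37 blocks
W8: |19| + |-33| = 19 + 33 = 52 blocks
Minimum: W1 at 8 blocks.

W1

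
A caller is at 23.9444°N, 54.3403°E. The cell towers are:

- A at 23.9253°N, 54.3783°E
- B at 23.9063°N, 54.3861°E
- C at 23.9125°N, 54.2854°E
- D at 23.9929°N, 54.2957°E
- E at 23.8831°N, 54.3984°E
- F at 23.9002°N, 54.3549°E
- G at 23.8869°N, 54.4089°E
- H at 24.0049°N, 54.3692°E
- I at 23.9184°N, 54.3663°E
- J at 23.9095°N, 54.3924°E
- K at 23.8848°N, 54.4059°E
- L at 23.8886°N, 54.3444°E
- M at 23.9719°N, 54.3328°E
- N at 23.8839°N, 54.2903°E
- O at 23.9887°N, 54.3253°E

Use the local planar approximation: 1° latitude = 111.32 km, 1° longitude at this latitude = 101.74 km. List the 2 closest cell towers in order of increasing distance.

M, I

Distances from 23.9444°N, 54.3403°E:
A: √((-0.0191·111.32)² + (0.0380·101.74)²) = √(4.520777 + 14.946884) = 4.4122 km
B: √((-0.0381·111.32)² + (0.0458·101.74)²) = √(17.988558 + 21.712730) = 6.3009 km
C: √((-0.0319·111.32)² + (-0.0549·101.74)²) = √(12.610368 + 31.198101) = 6.6188 km
D: √((0.0485·111.32)² + (-0.0446·101.74)²) = √(29.149417 + 20.589850) = 7.0526 km
E: √((-0.0613·111.32)² + (0.0581·101.74)²) = √(46.565830 + 34.941032) = 9.0281 km
F: √((-0.0442·111.32)² + (0.0146·101.74)²) = √(24.209785 + 2.206425) = 5.1397 km
G: √((-0.0575·111.32)² + (0.0686·101.74)²) = √(40.971521 + 48.711522) = 9.4701 km
H: √((0.0605·111.32)² + (0.0289·101.74)²) = √(45.358339 + 8.645282) = 7.3487 km
I: √((-0.0260·111.32)² + (0.0260·101.74)²) = √(8.377088 + 6.997295) = 3.9210 km
J: √((-0.0349·111.32)² + (0.0521·101.74)²) = √(15.093753 + 28.096933) = 6.5720 km
K: √((-0.0596·111.32)² + (0.0656·101.74)²) = √(44.018873 + 44.544198) = 9.4108 km
L: √((-0.0558·111.32)² + (0.0041·101.74)²) = √(38.584670 + 0.174001) = 6.2256 km
M: √((0.0275·111.32)² + (-0.0075·101.74)²) = √(9.371558 + 0.582245) = 3.1550 km
N: √((-0.0605·111.32)² + (-0.0500·101.74)²) = √(45.358339 + 25.877569) = 8.4401 km
O: √((0.0443·111.32)² + (-0.0150·101.74)²) = √(24.319456 + 2.328981) = 5.1622 km
Sorted: M (3.1550 km) < I (3.9210 km) < A (4.4122 km) < F (5.1397 km) < …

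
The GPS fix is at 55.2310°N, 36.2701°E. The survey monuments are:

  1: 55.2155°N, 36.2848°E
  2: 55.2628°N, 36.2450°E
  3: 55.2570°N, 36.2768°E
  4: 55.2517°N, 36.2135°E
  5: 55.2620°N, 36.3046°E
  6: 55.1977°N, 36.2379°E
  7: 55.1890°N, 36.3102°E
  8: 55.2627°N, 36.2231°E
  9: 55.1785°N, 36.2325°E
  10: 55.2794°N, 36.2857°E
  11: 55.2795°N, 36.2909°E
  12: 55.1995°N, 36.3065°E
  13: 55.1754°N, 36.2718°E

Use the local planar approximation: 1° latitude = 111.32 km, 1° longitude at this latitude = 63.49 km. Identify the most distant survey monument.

9

Distances from 55.2310°N, 36.2701°E:
1: 1.9617 km
2: 3.8821 km
3: 2.9254 km
4: 4.2689 km
5: 4.0874 km
6: 4.2333 km
7: 5.3237 km
8: 4.6214 km
9: 6.3131 km
10: 5.4782 km
11: 5.5582 km
12: 4.1996 km
13: 6.1903 km
Maximum: 9 at 6.3131 km.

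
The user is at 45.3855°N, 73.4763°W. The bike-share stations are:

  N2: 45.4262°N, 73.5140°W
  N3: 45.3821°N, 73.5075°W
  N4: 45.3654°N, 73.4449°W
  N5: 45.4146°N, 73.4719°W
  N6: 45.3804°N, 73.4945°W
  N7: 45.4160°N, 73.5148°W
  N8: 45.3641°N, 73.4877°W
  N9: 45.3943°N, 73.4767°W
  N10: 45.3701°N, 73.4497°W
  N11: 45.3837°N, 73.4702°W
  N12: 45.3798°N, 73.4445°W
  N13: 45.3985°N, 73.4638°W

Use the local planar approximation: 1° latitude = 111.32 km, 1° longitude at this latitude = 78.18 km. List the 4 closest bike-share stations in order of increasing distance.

N11, N9, N6, N13

Distances from 45.3855°N, 73.4763°W:
N2: 5.4050 km
N3: 2.4684 km
N4: 3.3216 km
N5: 3.2576 km
N6: 1.5320 km
N7: 4.5373 km
N8: 2.5435 km
N9: 0.9801 km
N10: 2.6951 km
N11: 0.5173 km
N12: 2.5658 km
N13: 1.7462 km
Sorted: N11 (0.5173 km) < N9 (0.9801 km) < N6 (1.5320 km) < N13 (1.7462 km) < N3 (2.4684 km) < N8 (2.5435 km) < …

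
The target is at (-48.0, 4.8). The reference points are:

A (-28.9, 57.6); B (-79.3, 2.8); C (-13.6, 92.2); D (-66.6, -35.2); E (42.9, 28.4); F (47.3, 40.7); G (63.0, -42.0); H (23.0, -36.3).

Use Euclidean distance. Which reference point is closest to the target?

B

Distances from (-48.0, 4.8):
A: 56.15
B: 31.36
C: 93.93
D: 44.11
E: 93.91
F: 101.84
G: 120.46
H: 82.04
Minimum: B at 31.36.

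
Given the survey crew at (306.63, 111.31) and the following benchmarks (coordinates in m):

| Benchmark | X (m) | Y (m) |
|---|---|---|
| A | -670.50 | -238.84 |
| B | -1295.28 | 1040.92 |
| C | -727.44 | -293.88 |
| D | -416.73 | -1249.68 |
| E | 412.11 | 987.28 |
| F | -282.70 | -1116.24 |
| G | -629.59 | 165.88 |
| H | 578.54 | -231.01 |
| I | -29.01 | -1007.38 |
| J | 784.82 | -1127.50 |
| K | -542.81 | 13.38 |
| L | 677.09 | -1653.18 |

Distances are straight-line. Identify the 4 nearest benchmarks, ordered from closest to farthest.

H, K, E, G

Distances from (306.63, 111.31):
A: 1037.97 m
B: 1852.10 m
C: 1110.62 m
D: 1541.28 m
E: 882.30 m
F: 1361.69 m
G: 937.81 m
H: 437.17 m
I: 1167.96 m
J: 1327.90 m
K: 855.07 m
L: 1802.96 m
Sorted: H (437.17 m) < K (855.07 m) < E (882.30 m) < G (937.81 m) < A (1037.97 m) < C (1110.62 m) < …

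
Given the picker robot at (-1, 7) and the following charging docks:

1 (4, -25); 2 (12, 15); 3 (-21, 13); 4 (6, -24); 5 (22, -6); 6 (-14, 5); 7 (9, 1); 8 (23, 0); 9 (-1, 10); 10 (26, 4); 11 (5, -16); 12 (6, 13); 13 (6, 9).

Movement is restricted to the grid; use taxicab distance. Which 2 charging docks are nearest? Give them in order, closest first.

Distances from (-1, 7):
1: 37
2: 21
3: 26
4: 38
5: 36
6: 15
7: 16
8: 31
9: 3
10: 30
11: 29
12: 13
13: 9
Sorted: 9 (3) < 13 (9) < 12 (13) < 6 (15) < …

9, 13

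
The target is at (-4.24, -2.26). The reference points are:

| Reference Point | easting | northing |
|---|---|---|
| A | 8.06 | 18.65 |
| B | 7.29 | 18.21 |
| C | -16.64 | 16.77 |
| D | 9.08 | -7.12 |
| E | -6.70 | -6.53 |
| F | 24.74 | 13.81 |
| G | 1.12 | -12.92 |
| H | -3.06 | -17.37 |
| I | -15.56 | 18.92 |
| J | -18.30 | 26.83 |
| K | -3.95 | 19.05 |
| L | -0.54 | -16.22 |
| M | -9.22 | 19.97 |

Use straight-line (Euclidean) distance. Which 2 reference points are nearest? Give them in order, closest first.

Distances from (-4.24, -2.26):
A: 24.26
B: 23.49
C: 22.71
D: 14.18
E: 4.93
F: 33.14
G: 11.93
H: 15.16
I: 24.02
J: 32.31
K: 21.31
L: 14.44
M: 22.78
Sorted: E (4.93) < G (11.93) < D (14.18) < L (14.44) < …

E, G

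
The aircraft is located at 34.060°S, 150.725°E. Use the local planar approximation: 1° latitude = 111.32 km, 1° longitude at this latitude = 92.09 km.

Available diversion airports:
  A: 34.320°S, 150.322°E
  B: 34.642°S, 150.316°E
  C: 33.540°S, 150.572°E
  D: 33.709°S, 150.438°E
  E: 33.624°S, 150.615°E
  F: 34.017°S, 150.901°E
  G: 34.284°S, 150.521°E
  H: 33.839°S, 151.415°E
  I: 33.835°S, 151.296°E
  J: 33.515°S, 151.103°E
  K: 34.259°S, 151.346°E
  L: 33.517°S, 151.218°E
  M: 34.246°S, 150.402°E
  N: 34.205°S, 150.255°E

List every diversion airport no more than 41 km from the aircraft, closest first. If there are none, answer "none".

Distances from 34.060°S, 150.725°E:
A: 47.064 km
B: 74.941 km
C: 59.576 km
D: 47.173 km
E: 49.581 km
F: 16.900 km
G: 31.220 km
H: 68.138 km
I: 58.244 km
J: 69.947 km
K: 61.329 km
L: 75.598 km
M: 36.242 km
N: 46.194 km
Threshold 41 km: F (16.900 km), G (31.220 km), M (36.242 km) are within range.

F, G, M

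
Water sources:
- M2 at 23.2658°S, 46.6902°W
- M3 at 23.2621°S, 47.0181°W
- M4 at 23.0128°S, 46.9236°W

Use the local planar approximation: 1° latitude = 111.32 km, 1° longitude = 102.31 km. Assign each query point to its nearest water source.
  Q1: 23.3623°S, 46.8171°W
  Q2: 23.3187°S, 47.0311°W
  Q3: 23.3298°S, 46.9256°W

Q1 at 23.3623°S, 46.8171°W:
  M2: 16.8511 km
  M3: 23.3946 km
  M4: 40.4033 km
  → nearest: M2 (16.8511 km)
Q2 at 23.3187°S, 47.0311°W:
  M2: 35.3711 km
  M3: 6.4396 km
  M4: 35.7849 km
  → nearest: M3 (6.4396 km)
Q3 at 23.3298°S, 46.9256°W:
  M2: 25.1155 km
  M3: 12.0978 km
  M4: 35.2890 km
  → nearest: M3 (12.0978 km)

Q1→M2; Q2→M3; Q3→M3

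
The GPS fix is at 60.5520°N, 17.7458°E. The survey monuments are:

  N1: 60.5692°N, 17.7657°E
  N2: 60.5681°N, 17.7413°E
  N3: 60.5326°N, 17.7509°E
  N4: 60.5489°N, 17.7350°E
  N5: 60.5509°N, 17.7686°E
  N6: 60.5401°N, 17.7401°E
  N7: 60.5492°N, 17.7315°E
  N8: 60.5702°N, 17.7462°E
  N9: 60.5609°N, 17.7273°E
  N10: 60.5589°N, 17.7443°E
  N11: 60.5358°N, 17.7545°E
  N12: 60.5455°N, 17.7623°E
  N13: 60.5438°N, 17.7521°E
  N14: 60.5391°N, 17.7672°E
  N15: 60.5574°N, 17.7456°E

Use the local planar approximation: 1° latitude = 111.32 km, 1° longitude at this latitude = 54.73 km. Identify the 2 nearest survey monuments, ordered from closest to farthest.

Distances from 60.5520°N, 17.7458°E:
N1: √((0.0172·111.32)² + (0.0199·54.73)²) = √(3.666091 + 1.186198) = 2.2028 km
N2: √((0.0161·111.32)² + (-0.0045·54.73)²) = √(3.212167 + 0.060656) = 1.8091 km
N3: √((-0.0194·111.32)² + (0.0051·54.73)²) = √(4.663907 + 0.077910) = 2.1776 km
N4: √((-0.0031·111.32)² + (-0.0108·54.73)²) = √(0.119088 + 0.349380) = 0.6844 km
N5: √((-0.0011·111.32)² + (0.0228·54.73)²) = √(0.014994 + 1.557115) = 1.2538 km
N6: √((-0.0119·111.32)² + (-0.0057·54.73)²) = √(1.754851 + 0.097320) = 1.3609 km
N7: √((-0.0028·111.32)² + (-0.0143·54.73)²) = √(0.097154 + 0.612524) = 0.8424 km
N8: √((0.0182·111.32)² + (0.0004·54.73)²) = √(4.104773 + 0.000479) = 2.0261 km
N9: √((0.0089·111.32)² + (-0.0185·54.73)²) = √(0.981582 + 1.025166) = 1.4166 km
N10: √((0.0069·111.32)² + (-0.0015·54.73)²) = √(0.589990 + 0.006740) = 0.7725 km
N11: √((-0.0162·111.32)² + (0.0087·54.73)²) = √(3.252194 + 0.226720) = 1.8652 km
N12: √((-0.0065·111.32)² + (0.0165·54.73)²) = √(0.523568 + 0.815490) = 1.1572 km
N13: √((-0.0082·111.32)² + (0.0063·54.73)²) = √(0.833248 + 0.118886) = 0.9758 km
N14: √((-0.0129·111.32)² + (0.0214·54.73)²) = √(2.062176 + 1.371761) = 1.8531 km
N15: √((0.0054·111.32)² + (-0.0002·54.73)²) = √(0.361355 + 0.000120) = 0.6012 km
Sorted: N15 (0.6012 km) < N4 (0.6844 km) < N10 (0.7725 km) < N7 (0.8424 km) < …

N15, N4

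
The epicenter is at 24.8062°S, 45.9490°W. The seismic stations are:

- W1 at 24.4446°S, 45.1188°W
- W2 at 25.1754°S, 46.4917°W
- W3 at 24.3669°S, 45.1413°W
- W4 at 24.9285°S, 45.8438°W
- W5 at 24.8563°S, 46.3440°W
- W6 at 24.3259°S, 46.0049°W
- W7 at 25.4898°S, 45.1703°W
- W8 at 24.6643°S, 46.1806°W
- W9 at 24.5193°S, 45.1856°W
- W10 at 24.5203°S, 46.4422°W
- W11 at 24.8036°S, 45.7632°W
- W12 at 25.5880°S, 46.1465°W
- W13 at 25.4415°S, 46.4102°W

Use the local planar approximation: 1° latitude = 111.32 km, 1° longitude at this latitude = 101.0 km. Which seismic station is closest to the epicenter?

W4

Distances from 24.8062°S, 45.9490°W:
W1: √((0.3616·111.32)² + (0.8302·101.0)²) = √(1620.329127 + 7030.856040) = 93.0117 km
W2: √((-0.3692·111.32)² + (-0.5427·101.0)²) = √(1689.156077 + 3004.432081) = 68.5098 km
W3: √((0.4393·111.32)² + (0.8077·101.0)²) = √(2391.491281 + 6654.921137) = 95.1126 km
W4: √((-0.1223·111.32)² + (0.1052·101.0)²) = √(185.352868 + 112.894875) = 17.2699 km
W5: √((-0.0501·111.32)² + (-0.3950·101.0)²) = √(31.104401 + 1591.611025) = 40.2829 km
W6: √((0.4803·111.32)² + (-0.0559·101.0)²) = √(2858.719661 + 31.876187) = 53.7643 km
W7: √((-0.6836·111.32)² + (0.7787·101.0)²) = √(5790.959177 + 6185.618012) = 109.4375 km
W8: √((0.1419·111.32)² + (-0.2316·101.0)²) = √(249.523346 + 547.166951) = 28.2257 km
W9: √((0.2869·111.32)² + (0.7634·101.0)²) = √(1020.017192 + 5944.934292) = 83.4563 km
W10: √((0.2859·111.32)² + (-0.4932·101.0)²) = √(1012.918973 + 2481.354894) = 59.1124 km
W11: √((0.0026·111.32)² + (0.1858·101.0)²) = √(0.083771 + 352.155250) = 18.7680 km
W12: √((-0.7818·111.32)² + (-0.1975·101.0)²) = √(7574.216723 + 397.902756) = 89.2867 km
W13: √((-0.6353·111.32)² + (-0.4612·101.0)²) = √(5001.544141 + 2169.808193) = 84.6838 km
Minimum: W4 at 17.2699 km.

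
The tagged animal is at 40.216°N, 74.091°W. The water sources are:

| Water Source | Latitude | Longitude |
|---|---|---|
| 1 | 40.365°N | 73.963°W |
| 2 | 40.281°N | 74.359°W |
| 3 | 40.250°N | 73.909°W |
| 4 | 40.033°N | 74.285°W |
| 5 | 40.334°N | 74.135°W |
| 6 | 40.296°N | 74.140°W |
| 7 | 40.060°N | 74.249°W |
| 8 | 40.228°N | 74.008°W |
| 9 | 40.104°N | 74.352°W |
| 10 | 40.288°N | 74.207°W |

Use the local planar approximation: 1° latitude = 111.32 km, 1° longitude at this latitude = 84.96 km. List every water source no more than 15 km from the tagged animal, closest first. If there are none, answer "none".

Distances from 40.216°N, 74.091°W:
1: √((0.149·111.32)² + (0.128·84.96)²) = √(275.11795 + 118.26302) = 19.834 km
2: √((0.065·111.32)² + (-0.268·84.96)²) = √(52.35680 + 518.44011) = 23.891 km
3: √((0.034·111.32)² + (0.182·84.96)²) = √(14.32532 + 239.09571) = 15.919 km
4: √((-0.183·111.32)² + (-0.194·84.96)²) = √(415.00046 + 271.66424) = 26.204 km
5: √((0.118·111.32)² + (-0.044·84.96)²) = √(172.54819 + 13.97444) = 13.657 km
6: √((0.080·111.32)² + (-0.049·84.96)²) = √(79.30971 + 17.33090) = 9.831 km
7: √((-0.156·111.32)² + (-0.158·84.96)²) = √(301.57518 + 180.19518) = 21.949 km
8: √((0.012·111.32)² + (0.083·84.96)²) = √(1.78447 + 49.72619) = 7.177 km
9: √((-0.112·111.32)² + (-0.261·84.96)²) = √(155.44703 + 491.71111) = 25.439 km
10: √((0.072·111.32)² + (-0.116·84.96)²) = √(64.24087 + 97.12812) = 12.703 km
Threshold 15 km: 8 (7.177 km), 6 (9.831 km), 10 (12.703 km), 5 (13.657 km) are within range.

8, 6, 10, 5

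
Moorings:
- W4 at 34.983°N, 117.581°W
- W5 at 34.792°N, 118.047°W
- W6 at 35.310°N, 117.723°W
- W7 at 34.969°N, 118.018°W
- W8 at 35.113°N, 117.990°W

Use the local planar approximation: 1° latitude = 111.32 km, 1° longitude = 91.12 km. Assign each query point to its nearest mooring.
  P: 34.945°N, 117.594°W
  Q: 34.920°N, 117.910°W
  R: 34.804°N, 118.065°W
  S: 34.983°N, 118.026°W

P at 34.945°N, 117.594°W:
  W4: √((0.038·111.32)² + (0.013·91.12)²) = √(17.89425 + 1.40318) = 4.393 km
  W5: √((-0.153·111.32)² + (-0.453·91.12)²) = √(290.08766 + 1703.82045) = 44.653 km
  W6: √((0.365·111.32)² + (-0.129·91.12)²) = √(1650.94317 + 138.16780) = 42.298 km
  W7: √((0.024·111.32)² + (-0.424·91.12)²) = √(7.13787 + 1492.65395) = 38.727 km
  W8: √((0.168·111.32)² + (-0.396·91.12)²) = √(349.75583 + 1302.02042) = 40.642 km
  → nearest: W4 (4.393 km)
Q at 34.920°N, 117.910°W:
  W4: √((0.063·111.32)² + (0.329·91.12)²) = √(49.18441 + 898.70926) = 30.788 km
  W5: √((-0.128·111.32)² + (-0.137·91.12)²) = √(203.03286 + 155.83627) = 18.944 km
  W6: √((0.390·111.32)² + (0.187·91.12)²) = √(1884.84486 + 290.34252) = 46.639 km
  W7: √((0.049·111.32)² + (-0.108·91.12)²) = √(29.75353 + 96.84449) = 11.252 km
  W8: √((0.193·111.32)² + (-0.080·91.12)²) = √(461.59491 + 53.13827) = 22.688 km
  → nearest: W7 (11.252 km)
R at 34.804°N, 118.065°W:
  W4: √((0.179·111.32)² + (0.484·91.12)²) = √(397.05663 + 1944.99346) = 48.395 km
  W5: √((-0.012·111.32)² + (0.018·91.12)²) = √(1.78447 + 2.69012) = 2.115 km
  W6: √((0.506·111.32)² + (0.342·91.12)²) = √(3172.83457 + 971.13506) = 64.374 km
  W7: √((0.165·111.32)² + (0.047·91.12)²) = √(337.37608 + 18.34101) = 18.860 km
  W8: √((0.309·111.32)² + (0.075·91.12)²) = √(1183.21415 + 46.70356) = 35.070 km
  → nearest: W5 (2.115 km)
S at 34.983°N, 118.026°W:
  W4: √((0.000·111.32)² + (0.445·91.12)²) = √(0.00000 + 1644.17274) = 40.548 km
  W5: √((-0.191·111.32)² + (-0.021·91.12)²) = √(452.07775 + 3.66156) = 21.348 km
  W6: √((0.327·111.32)² + (0.303·91.12)²) = √(1325.07939 + 762.27676) = 45.688 km
  W7: √((-0.014·111.32)² + (0.008·91.12)²) = √(2.42886 + 0.53138) = 1.721 km
  W8: √((0.130·111.32)² + (0.036·91.12)²) = √(209.42721 + 10.76050) = 14.839 km
  → nearest: W7 (1.721 km)

P→W4; Q→W7; R→W5; S→W7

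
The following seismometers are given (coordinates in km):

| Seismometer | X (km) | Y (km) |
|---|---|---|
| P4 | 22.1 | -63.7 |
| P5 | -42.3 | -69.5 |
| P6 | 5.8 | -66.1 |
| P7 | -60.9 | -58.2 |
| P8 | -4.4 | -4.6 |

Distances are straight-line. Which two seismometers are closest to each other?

P4 and P6

Pairwise distances:
P4–P5: 64.7 km
P4–P6: 16.5 km
P4–P7: 83.2 km
P4–P8: 64.8 km
P5–P6: 48.2 km
P5–P7: 21.8 km
P5–P8: 75.2 km
P6–P7: 67.2 km
P6–P8: 62.3 km
P7–P8: 77.9 km
Closest pair: P4–P6 at 16.5 km.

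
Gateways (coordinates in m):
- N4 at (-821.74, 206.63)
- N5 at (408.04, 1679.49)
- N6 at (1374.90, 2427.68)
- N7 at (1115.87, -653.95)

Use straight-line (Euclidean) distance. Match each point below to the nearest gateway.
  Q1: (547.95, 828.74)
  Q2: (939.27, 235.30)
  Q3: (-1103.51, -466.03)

Q1 at (547.95, 828.74):
  N4: √((-1369.69)² + (-622.11)²) = √(1876050.6961 + 387020.8521) = 1504.35 m
  N5: √((-139.91)² + (850.75)²) = √(19574.8081 + 723775.5625) = 862.18 m
  N6: √((826.95)² + (1598.94)²) = √(683846.3025 + 2556609.1236) = 1800.13 m
  N7: √((567.92)² + (-1482.69)²) = √(322533.1264 + 2198369.6361) = 1587.74 m
  → nearest: N5 (862.18 m)
Q2 at (939.27, 235.30):
  N4: √((-1761.01)² + (-28.67)²) = √(3101156.2201 + 821.9689) = 1761.24 m
  N5: √((-531.23)² + (1444.19)²) = √(282205.3129 + 2085684.7561) = 1538.80 m
  N6: √((435.63)² + (2192.38)²) = √(189773.4969 + 4806530.0644) = 2235.24 m
  N7: √((176.60)² + (-889.25)²) = √(31187.5600 + 790765.5625) = 906.62 m
  → nearest: N7 (906.62 m)
Q3 at (-1103.51, -466.03):
  N4: √((281.77)² + (672.66)²) = √(79394.3329 + 452471.4756) = 729.29 m
  N5: √((1511.55)² + (2145.52)²) = √(2284783.4025 + 4603256.0704) = 2624.51 m
  N6: √((2478.41)² + (2893.71)²) = √(6142516.1281 + 8373557.5641) = 3810.00 m
  N7: √((2219.38)² + (-187.92)²) = √(4925647.5844 + 35313.9264) = 2227.32 m
  → nearest: N4 (729.29 m)

Q1→N5; Q2→N7; Q3→N4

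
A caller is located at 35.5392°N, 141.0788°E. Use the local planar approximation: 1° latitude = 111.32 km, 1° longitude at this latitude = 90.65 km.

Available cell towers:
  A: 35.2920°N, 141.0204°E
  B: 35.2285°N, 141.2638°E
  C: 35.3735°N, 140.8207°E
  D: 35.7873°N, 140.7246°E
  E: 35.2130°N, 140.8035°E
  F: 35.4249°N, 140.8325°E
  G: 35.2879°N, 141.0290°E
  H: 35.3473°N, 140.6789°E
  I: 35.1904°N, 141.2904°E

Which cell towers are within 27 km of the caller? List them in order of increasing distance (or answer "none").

Distances from 35.5392°N, 141.0788°E:
A: √((-0.2472·111.32)² + (-0.0584·90.65)²) = √(757.257055 + 28.026012) = 28.0229 km
B: √((-0.3107·111.32)² + (0.1850·90.65)²) = √(1196.269147 + 281.241285) = 38.4384 km
C: √((-0.1657·111.32)² + (-0.2581·90.65)²) = √(340.244734 + 547.408612) = 29.7935 km
D: √((0.2481·111.32)² + (-0.3542·90.65)²) = √(762.781100 + 1030.938434) = 42.3523 km
E: √((-0.3262·111.32)² + (-0.2753·90.65)²) = √(1318.603757 + 622.799191) = 44.0614 km
F: √((-0.1143·111.32)² + (-0.2463·90.65)²) = √(161.897020 + 498.499171) = 25.6982 km
G: √((-0.2513·111.32)² + (-0.0498·90.65)²) = √(782.584735 + 20.379536) = 28.3366 km
H: √((-0.1919·111.32)² + (-0.3999·90.65)²) = √(456.348203 + 1314.130288) = 42.0771 km
I: √((-0.3488·111.32)² + (0.2116·90.65)²) = √(1507.645889 + 367.931477) = 43.3079 km
Threshold 27 km: F (25.6982 km) is within range.

F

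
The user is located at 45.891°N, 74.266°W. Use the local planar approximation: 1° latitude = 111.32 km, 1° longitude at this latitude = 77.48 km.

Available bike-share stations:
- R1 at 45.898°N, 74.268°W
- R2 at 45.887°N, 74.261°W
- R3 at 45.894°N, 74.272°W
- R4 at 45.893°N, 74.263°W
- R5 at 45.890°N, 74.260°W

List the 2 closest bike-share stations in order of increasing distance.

R4, R5

Distances from 45.891°N, 74.266°W:
R1: √((0.007·111.32)² + (-0.002·77.48)²) = √(0.60721 + 0.02401) = 0.794 km
R2: √((-0.004·111.32)² + (0.005·77.48)²) = √(0.19827 + 0.15008) = 0.590 km
R3: √((0.003·111.32)² + (-0.006·77.48)²) = √(0.11153 + 0.21611) = 0.572 km
R4: √((0.002·111.32)² + (0.003·77.48)²) = √(0.04957 + 0.05403) = 0.322 km
R5: √((-0.001·111.32)² + (0.006·77.48)²) = √(0.01239 + 0.21611) = 0.478 km
Sorted: R4 (0.322 km) < R5 (0.478 km) < R3 (0.572 km) < R2 (0.590 km) < …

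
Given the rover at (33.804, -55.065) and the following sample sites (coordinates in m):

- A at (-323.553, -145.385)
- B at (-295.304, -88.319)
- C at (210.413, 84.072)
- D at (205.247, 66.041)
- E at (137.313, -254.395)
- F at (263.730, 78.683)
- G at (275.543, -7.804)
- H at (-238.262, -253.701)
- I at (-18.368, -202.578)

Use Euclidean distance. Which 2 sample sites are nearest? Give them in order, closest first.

Distances from (33.804, -55.065):
A: √((-357.357)² + (-90.320)²) = √(127704.02545 + 8157.70240) = 368.594 m
B: √((-329.108)² + (-33.254)²) = √(108312.07566 + 1105.82852) = 330.784 m
C: √((176.609)² + (139.137)²) = √(31190.73888 + 19359.10477) = 224.833 m
D: √((171.443)² + (121.106)²) = √(29392.70225 + 14666.66324) = 209.903 m
E: √((103.509)² + (-199.330)²) = √(10714.11308 + 39732.44890) = 224.603 m
F: √((229.926)² + (133.748)²) = √(52865.96548 + 17888.52750) = 265.997 m
G: √((241.739)² + (47.261)²) = √(58437.74412 + 2233.60212) = 246.316 m
H: √((-272.066)² + (-198.636)²) = √(74019.90836 + 39456.26050) = 336.862 m
I: √((-52.172)² + (-147.513)²) = √(2721.91758 + 21760.08517) = 156.467 m
Sorted: I (156.467 m) < D (209.903 m) < E (224.603 m) < C (224.833 m) < …

I, D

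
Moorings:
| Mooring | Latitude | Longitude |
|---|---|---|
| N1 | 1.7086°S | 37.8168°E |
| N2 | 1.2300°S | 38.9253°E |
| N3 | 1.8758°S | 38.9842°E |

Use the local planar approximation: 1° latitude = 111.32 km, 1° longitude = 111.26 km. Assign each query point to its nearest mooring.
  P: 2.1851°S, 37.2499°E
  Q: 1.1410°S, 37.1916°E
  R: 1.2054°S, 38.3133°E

P→N1; Q→N1; R→N2

P at 2.1851°S, 37.2499°E:
  N1: √((0.4765·111.32)² + (0.5669·111.26)²) = √(2813.663814 + 3978.240416) = 82.4130 km
  N2: √((0.9551·111.32)² + (1.6754·111.26)²) = √(11304.310695 + 34746.825516) = 214.5953 km
  N3: √((0.3093·111.32)² + (1.7343·111.26)²) = √(1185.512767 + 37232.873894) = 196.0061 km
  → nearest: N1 (82.4130 km)
Q at 1.1410°S, 37.1916°E:
  N1: √((-0.5676·111.32)² + (0.6252·111.26)²) = √(3992.373543 + 4838.559098) = 93.9730 km
  N2: √((-0.0890·111.32)² + (1.7337·111.26)²) = √(98.158160 + 37207.116112) = 193.1457 km
  N3: √((-0.7348·111.32)² + (1.7926·111.26)²) = √(6690.902334 + 39778.178785) = 215.5669 km
  → nearest: N1 (93.9730 km)
R at 1.2054°S, 38.3133°E:
  N1: √((-0.5032·111.32)² + (-0.4965·111.26)²) = √(3137.817351 + 3051.522784) = 78.6724 km
  N2: √((-0.0246·111.32)² + (0.6120·111.26)²) = √(7.499229 + 4636.400623) = 68.1462 km
  N3: √((-0.6704·111.32)² + (0.6709·111.26)²) = √(5569.476894 + 5571.776598) = 105.5521 km
  → nearest: N2 (68.1462 km)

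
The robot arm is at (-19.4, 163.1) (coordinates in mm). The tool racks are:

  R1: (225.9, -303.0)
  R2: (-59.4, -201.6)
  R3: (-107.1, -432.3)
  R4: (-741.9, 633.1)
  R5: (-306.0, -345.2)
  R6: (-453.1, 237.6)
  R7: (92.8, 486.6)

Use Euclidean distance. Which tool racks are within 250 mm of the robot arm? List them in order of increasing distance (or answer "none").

none

Distances from (-19.4, 163.1):
R1: √((245.3)² + (-466.1)²) = √(60172.090 + 217249.210) = 526.7 mm
R2: √((-40.0)² + (-364.7)²) = √(1600.000 + 133006.090) = 366.9 mm
R3: √((-87.7)² + (-595.4)²) = √(7691.290 + 354501.160) = 601.8 mm
R4: √((-722.5)² + (470.0)²) = √(522006.250 + 220900.000) = 861.9 mm
R5: √((-286.6)² + (-508.3)²) = √(82139.560 + 258368.890) = 583.5 mm
R6: √((-433.7)² + (74.5)²) = √(188095.690 + 5550.250) = 440.1 mm
R7: √((112.2)² + (323.5)²) = √(12588.840 + 104652.250) = 342.4 mm
Threshold 250 mm: none within range.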